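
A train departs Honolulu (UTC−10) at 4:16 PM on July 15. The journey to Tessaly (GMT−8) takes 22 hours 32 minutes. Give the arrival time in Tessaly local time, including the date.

4:48 PM on July 16

Tessaly is 2:00 ahead of Honolulu.
After 22 hours and 32 minutes it is 2:48 PM (Jul 16) in Honolulu.
Shift by the zone difference: 2:48 PM + 2:00 = 4:48 PM on Jul 16 in Tessaly.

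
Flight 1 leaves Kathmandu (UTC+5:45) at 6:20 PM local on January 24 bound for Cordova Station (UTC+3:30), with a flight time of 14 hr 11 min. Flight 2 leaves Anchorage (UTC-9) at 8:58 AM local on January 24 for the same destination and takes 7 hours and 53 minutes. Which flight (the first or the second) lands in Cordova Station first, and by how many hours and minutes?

the second, by 55 minutes

Flight 1 in UTC: 6:20 PM − 5:45 = 12:35 PM on Jan 24.
+14 hours and 11 minutes → arrive 2:46 AM UTC on Jan 25.
Flight 2 in UTC: 8:58 AM + 9:00 = 5:58 PM on Jan 24.
+7 hours and 53 minutes → arrive 1:51 AM UTC on Jan 25.
Flight 2 lands earlier by 55 minutes.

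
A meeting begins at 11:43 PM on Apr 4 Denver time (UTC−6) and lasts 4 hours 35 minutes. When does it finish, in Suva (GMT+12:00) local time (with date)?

Convert start to UTC: 11:43 PM + 6:00 = 5:43 AM UTC on Apr 5.
Add 4 hours 35 minutes duration → 10:18 AM UTC.
Suva is UTC+12:00, so local end time = 10:18 AM + 12:00 = 10:18 PM on Apr 5.

10:18 PM on April 5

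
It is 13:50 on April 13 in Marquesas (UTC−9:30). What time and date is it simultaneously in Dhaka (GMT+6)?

05:20 on April 14

Dhaka is 15:30 ahead of Marquesas.
Shift by the zone difference: 13:50 + 15:30 = 05:20 on Apr 14 in Dhaka.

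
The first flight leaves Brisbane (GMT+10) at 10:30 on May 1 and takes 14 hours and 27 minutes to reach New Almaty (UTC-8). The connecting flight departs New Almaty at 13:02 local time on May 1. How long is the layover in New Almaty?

Convert departure to UTC: 10:30 − 10:00 = 00:30 UTC on May 1.
Add 14 hours 27 minutes flight time → 14:57 UTC.
New Almaty is UTC−8:00, so local arrival = 14:57 − 8:00 = 06:57 on May 1.
Layover = 13:02 − 06:57 = 6 hours 5 minutes.

6 hours 5 minutes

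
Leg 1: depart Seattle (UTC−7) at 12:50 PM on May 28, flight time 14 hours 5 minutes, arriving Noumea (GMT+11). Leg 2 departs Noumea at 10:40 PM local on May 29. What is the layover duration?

1 hour 45 minutes

Convert departure to UTC: 12:50 PM + 7:00 = 7:50 PM UTC on May 28.
Add 14 hours 5 minutes flight time → 9:55 AM UTC (May 29).
Noumea is UTC+11:00, so local arrival = 9:55 AM + 11:00 = 8:55 PM on May 29.
Layover = 10:40 PM − 8:55 PM = 1 hour 45 minutes.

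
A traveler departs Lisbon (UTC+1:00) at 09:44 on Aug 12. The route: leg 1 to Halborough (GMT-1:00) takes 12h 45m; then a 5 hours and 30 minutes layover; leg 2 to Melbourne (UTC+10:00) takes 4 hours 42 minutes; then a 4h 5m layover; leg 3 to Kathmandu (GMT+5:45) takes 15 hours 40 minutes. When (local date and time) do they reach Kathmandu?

Convert departure to UTC: 09:44 − 1:00 = 08:44 UTC on Aug 12.
Add 12 hours 45 minutes leg 1 → 21:29 UTC.
Add 5 hours and 30 minutes layover in Halborough → 02:59 UTC (Aug 13).
Add 4 hours and 42 minutes leg 2 → 07:41 UTC.
Add 4 hours and 5 minutes layover in Melbourne → 11:46 UTC.
Add 15 hours and 40 minutes leg 3 → 03:26 UTC (Aug 14).
Kathmandu is UTC+5:45, so local arrival = 03:26 + 5:45 = 09:11 on Aug 14.

09:11 on Aug 14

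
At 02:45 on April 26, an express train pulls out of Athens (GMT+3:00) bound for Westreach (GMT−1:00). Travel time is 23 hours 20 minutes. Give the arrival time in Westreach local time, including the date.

Convert departure to UTC: 02:45 − 3:00 = 23:45 UTC on Apr 25.
Add 23 hours 20 minutes travel time → 23:05 UTC (Apr 26).
Westreach is UTC−1:00, so local arrival = 23:05 − 1:00 = 22:05 on Apr 26.

22:05 on April 26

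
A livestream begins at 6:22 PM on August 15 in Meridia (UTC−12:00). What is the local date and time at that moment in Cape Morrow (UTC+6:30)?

Cape Morrow is 18:30 ahead of Meridia.
Shift by the zone difference: 6:22 PM + 18:30 = 12:52 PM on Aug 16 in Cape Morrow.

12:52 PM on August 16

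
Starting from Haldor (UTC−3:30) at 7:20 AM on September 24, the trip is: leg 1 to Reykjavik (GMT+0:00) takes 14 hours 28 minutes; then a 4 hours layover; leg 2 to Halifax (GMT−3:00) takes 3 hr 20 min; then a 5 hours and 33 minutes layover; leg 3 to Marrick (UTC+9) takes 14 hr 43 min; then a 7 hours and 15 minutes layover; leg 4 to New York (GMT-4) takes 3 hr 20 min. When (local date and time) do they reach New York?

11:29 AM on September 26

Convert departure to UTC: 7:20 AM + 3:30 = 10:50 AM UTC on Sep 24.
Add 14 hours 28 minutes leg 1 → 1:18 AM UTC (Sep 25).
Add 4 hours layover in Reykjavik → 5:18 AM UTC.
Add 3 hours and 20 minutes leg 2 → 8:38 AM UTC.
Add 5 hours and 33 minutes layover in Halifax → 2:11 PM UTC.
Add 14 hours 43 minutes leg 3 → 4:54 AM UTC (Sep 26).
Add 7 hours 15 minutes layover in Marrick → 12:09 PM UTC.
Add 3 hours and 20 minutes leg 4 → 3:29 PM UTC.
New York is UTC−4:00, so local arrival = 3:29 PM − 4:00 = 11:29 AM on Sep 26.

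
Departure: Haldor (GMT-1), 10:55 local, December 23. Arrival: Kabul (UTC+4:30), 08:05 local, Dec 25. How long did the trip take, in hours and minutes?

Departure in UTC: 10:55 + 1:00 = 11:55 on Dec 23.
Arrival in UTC: 08:05 − 4:30 = 03:35 on Dec 25.
Elapsed = 03:35 − 11:55 (+2 days) = 39 hours 40 minutes.

39 hours 40 minutes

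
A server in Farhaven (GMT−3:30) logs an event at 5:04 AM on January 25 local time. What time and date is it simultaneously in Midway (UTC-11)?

9:34 PM on January 24

In UTC: 5:04 AM + 3:30 = 8:34 AM on Jan 25.
Midway is UTC−11:00: 8:34 AM − 11:00 = 9:34 PM on Jan 24.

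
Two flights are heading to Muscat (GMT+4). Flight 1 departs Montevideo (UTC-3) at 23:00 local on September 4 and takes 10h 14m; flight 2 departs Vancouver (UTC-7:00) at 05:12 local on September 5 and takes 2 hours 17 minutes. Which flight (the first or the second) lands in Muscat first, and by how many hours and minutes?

the first, by 2 hours 15 minutes

Flight 1 in UTC: 23:00 + 3:00 = 02:00 on Sep 5.
+10 hours 14 minutes → arrive 12:14 UTC on Sep 5.
Flight 2 in UTC: 05:12 + 7:00 = 12:12 on Sep 5.
+2 hours 17 minutes → arrive 14:29 UTC on Sep 5.
Flight 1 lands earlier by 2 hours 15 minutes.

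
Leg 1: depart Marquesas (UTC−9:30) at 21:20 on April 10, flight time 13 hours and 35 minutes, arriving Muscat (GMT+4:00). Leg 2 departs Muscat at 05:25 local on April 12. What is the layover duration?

5 hours

Convert departure to UTC: 21:20 + 9:30 = 06:50 UTC on Apr 11.
Add 13 hours 35 minutes flight time → 20:25 UTC.
Muscat is UTC+4:00, so local arrival = 20:25 + 4:00 = 00:25 on Apr 12.
Layover = 05:25 − 00:25 = 5 hours.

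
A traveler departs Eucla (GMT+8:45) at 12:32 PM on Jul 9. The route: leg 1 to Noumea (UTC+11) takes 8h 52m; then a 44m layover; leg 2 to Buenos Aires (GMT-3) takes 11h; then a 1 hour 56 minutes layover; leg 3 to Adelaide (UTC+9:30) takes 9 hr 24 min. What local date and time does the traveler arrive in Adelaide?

Convert departure to UTC: 12:32 PM − 8:45 = 3:47 AM UTC on Jul 9.
Add 8 hours 52 minutes leg 1 → 12:39 PM UTC.
Add 44 minutes layover in Noumea → 1:23 PM UTC.
Add 11 hours leg 2 → 12:23 AM UTC (Jul 10).
Add 1 hour and 56 minutes layover in Buenos Aires → 2:19 AM UTC.
Add 9 hours 24 minutes leg 3 → 11:43 AM UTC.
Adelaide is UTC+9:30, so local arrival = 11:43 AM + 9:30 = 9:13 PM on Jul 10.

9:13 PM on July 10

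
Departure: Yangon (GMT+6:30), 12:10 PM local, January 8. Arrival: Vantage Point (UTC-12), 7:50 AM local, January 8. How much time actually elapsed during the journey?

14 hours 10 minutes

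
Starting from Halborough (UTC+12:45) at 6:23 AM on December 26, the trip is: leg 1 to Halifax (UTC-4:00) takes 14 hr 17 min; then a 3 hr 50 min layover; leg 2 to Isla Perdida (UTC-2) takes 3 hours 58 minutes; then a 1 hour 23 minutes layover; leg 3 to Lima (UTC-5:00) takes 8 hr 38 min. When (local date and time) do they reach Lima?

8:44 PM on Dec 26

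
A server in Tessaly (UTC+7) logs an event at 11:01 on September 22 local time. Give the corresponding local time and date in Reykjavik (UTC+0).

04:01 on Sep 22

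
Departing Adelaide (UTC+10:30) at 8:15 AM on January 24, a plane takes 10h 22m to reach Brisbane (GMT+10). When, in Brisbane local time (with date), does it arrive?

6:07 PM on January 24

Convert departure to UTC: 8:15 AM − 10:30 = 9:45 PM UTC on Jan 23.
Add 10 hours and 22 minutes travel time → 8:07 AM UTC (Jan 24).
Brisbane is UTC+10:00, so local arrival = 8:07 AM + 10:00 = 6:07 PM on Jan 24.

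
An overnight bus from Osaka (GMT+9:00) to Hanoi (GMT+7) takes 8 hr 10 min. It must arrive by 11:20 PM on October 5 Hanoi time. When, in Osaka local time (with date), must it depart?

5:10 PM on Oct 5

Target arrival in UTC: 11:20 PM − 7:00 = 4:20 PM on Oct 5.
Subtract 8 hours and 10 minutes → departure 8:10 AM UTC on Oct 5.
Osaka is UTC+9:00: 8:10 AM + 9:00 = 5:10 PM on Oct 5.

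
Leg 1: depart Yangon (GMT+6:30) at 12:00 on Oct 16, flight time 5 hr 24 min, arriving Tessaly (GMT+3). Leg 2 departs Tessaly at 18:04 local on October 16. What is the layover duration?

4 hours 10 minutes

Convert departure to UTC: 12:00 − 6:30 = 05:30 UTC on Oct 16.
Add 5 hours and 24 minutes flight time → 10:54 UTC.
Tessaly is UTC+3:00, so local arrival = 10:54 + 3:00 = 13:54 on Oct 16.
Layover = 18:04 − 13:54 = 4 hours 10 minutes.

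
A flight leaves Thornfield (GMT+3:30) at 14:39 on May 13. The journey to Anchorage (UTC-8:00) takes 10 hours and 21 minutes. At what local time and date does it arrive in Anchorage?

13:30 on May 13

Convert departure to UTC: 14:39 − 3:30 = 11:09 UTC on May 13.
Add 10 hours and 21 minutes travel time → 21:30 UTC.
Anchorage is UTC−8:00, so local arrival = 21:30 − 8:00 = 13:30 on May 13.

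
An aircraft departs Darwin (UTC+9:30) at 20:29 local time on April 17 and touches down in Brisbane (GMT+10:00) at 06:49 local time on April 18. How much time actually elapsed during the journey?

9 hours 50 minutes

Departure in UTC: 20:29 − 9:30 = 10:59 on Apr 17.
Arrival in UTC: 06:49 − 10:00 = 20:49 on Apr 17.
Elapsed = 20:49 − 10:59 = 9 hours 50 minutes.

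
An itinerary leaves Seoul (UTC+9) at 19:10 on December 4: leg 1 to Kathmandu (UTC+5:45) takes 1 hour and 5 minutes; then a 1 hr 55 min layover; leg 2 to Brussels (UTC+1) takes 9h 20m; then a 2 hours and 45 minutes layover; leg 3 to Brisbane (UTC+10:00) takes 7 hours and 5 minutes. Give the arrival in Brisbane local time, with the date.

Convert departure to UTC: 19:10 − 9:00 = 10:10 UTC on Dec 4.
Add 1 hour 5 minutes leg 1 → 11:15 UTC.
Add 1 hour 55 minutes layover in Kathmandu → 13:10 UTC.
Add 9 hours 20 minutes leg 2 → 22:30 UTC.
Add 2 hours 45 minutes layover in Brussels → 01:15 UTC (Dec 5).
Add 7 hours and 5 minutes leg 3 → 08:20 UTC.
Brisbane is UTC+10:00, so local arrival = 08:20 + 10:00 = 18:20 on Dec 5.

18:20 on Dec 5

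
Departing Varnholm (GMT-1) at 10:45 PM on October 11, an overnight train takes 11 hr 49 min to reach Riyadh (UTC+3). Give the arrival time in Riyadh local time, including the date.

Convert departure to UTC: 10:45 PM + 1:00 = 11:45 PM UTC on Oct 11.
Add 11 hours 49 minutes travel time → 11:34 AM UTC (Oct 12).
Riyadh is UTC+3:00, so local arrival = 11:34 AM + 3:00 = 2:34 PM on Oct 12.

2:34 PM on Oct 12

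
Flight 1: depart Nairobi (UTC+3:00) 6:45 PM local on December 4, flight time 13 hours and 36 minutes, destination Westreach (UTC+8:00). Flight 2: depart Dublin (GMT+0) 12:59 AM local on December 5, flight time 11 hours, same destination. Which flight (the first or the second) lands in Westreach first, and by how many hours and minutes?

Flight 1 in UTC: 6:45 PM − 3:00 = 3:45 PM on Dec 4.
+13 hours and 36 minutes → arrive 5:21 AM UTC on Dec 5.
Flight 2 departs at 12:59 AM UTC (Dec 5).
+11 hours → arrive 11:59 AM UTC on Dec 5.
Flight 1 lands earlier by 6 hours 38 minutes.

the first, by 6 hours 38 minutes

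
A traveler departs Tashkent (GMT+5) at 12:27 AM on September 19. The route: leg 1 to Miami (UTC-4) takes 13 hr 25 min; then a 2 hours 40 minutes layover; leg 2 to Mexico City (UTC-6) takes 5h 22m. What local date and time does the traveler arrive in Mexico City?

10:54 AM on September 19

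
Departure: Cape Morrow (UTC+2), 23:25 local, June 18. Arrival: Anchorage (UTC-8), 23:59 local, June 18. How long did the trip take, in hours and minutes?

Departure in UTC: 23:25 − 2:00 = 21:25 on Jun 18.
Arrival in UTC: 23:59 + 8:00 = 07:59 on Jun 19.
Elapsed = 07:59 − 21:25 (+1 day) = 10 hours 34 minutes.

10 hours 34 minutes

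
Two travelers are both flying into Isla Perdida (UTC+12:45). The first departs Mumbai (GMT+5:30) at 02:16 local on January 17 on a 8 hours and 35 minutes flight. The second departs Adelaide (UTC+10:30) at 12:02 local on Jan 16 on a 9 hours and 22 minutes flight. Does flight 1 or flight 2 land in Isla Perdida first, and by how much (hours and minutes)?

Flight 1 in UTC: 02:16 − 5:30 = 20:46 on Jan 16.
+8 hours and 35 minutes → arrive 05:21 UTC on Jan 17.
Flight 2 in UTC: 12:02 − 10:30 = 01:32 on Jan 16.
+9 hours and 22 minutes → arrive 10:54 UTC on Jan 16.
Flight 2 lands earlier by 18 hours 27 minutes.

the second, by 18 hours 27 minutes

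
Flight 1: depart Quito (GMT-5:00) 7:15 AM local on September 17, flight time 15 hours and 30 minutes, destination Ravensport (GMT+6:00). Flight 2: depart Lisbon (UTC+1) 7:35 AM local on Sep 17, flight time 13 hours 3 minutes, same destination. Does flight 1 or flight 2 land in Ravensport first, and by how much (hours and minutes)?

the second, by 8 hours 7 minutes

Flight 1 in UTC: 7:15 AM + 5:00 = 12:15 PM on Sep 17.
+15 hours and 30 minutes → arrive 3:45 AM UTC on Sep 18.
Flight 2 in UTC: 7:35 AM − 1:00 = 6:35 AM on Sep 17.
+13 hours 3 minutes → arrive 7:38 PM UTC on Sep 17.
Flight 2 lands earlier by 8 hours 7 minutes.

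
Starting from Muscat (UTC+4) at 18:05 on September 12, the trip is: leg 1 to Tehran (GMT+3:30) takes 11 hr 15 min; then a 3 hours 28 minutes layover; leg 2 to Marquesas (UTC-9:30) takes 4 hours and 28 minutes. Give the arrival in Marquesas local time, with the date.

Convert departure to UTC: 18:05 − 4:00 = 14:05 UTC on Sep 12.
Add 11 hours and 15 minutes leg 1 → 01:20 UTC (Sep 13).
Add 3 hours and 28 minutes layover in Tehran → 04:48 UTC.
Add 4 hours 28 minutes leg 2 → 09:16 UTC.
Marquesas is UTC−9:30, so local arrival = 09:16 − 9:30 = 23:46 on Sep 12.

23:46 on September 12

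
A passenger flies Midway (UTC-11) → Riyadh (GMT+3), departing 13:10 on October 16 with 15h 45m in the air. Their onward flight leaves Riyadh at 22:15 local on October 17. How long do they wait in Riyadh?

Convert departure to UTC: 13:10 + 11:00 = 00:10 UTC on Oct 17.
Add 15 hours and 45 minutes flight time → 15:55 UTC.
Riyadh is UTC+3:00, so local arrival = 15:55 + 3:00 = 18:55 on Oct 17.
Layover = 22:15 − 18:55 = 3 hours 20 minutes.

3 hours 20 minutes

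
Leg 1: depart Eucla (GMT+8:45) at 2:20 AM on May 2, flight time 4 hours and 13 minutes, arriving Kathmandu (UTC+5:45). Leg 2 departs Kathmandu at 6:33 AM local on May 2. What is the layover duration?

Convert departure to UTC: 2:20 AM − 8:45 = 5:35 PM UTC on May 1.
Add 4 hours 13 minutes flight time → 9:48 PM UTC.
Kathmandu is UTC+5:45, so local arrival = 9:48 PM + 5:45 = 3:33 AM on May 2.
Layover = 6:33 AM − 3:33 AM = 3 hours.

3 hours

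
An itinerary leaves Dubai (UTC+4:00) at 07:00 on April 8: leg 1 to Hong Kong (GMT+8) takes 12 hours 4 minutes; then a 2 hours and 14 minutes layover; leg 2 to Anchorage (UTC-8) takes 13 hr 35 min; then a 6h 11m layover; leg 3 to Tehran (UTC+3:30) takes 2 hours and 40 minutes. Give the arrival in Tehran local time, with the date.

19:14 on April 9

Convert departure to UTC: 07:00 − 4:00 = 03:00 UTC on Apr 8.
Add 12 hours and 4 minutes leg 1 → 15:04 UTC.
Add 2 hours and 14 minutes layover in Hong Kong → 17:18 UTC.
Add 13 hours and 35 minutes leg 2 → 06:53 UTC (Apr 9).
Add 6 hours and 11 minutes layover in Anchorage → 13:04 UTC.
Add 2 hours 40 minutes leg 3 → 15:44 UTC.
Tehran is UTC+3:30, so local arrival = 15:44 + 3:30 = 19:14 on Apr 9.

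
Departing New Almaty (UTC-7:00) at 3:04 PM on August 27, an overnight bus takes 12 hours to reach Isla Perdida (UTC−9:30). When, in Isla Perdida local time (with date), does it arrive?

Isla Perdida is 2:30 behind New Almaty.
After 12 hours it is 3:04 AM (Aug 28) in New Almaty.
Shift by the zone difference: 3:04 AM − 2:30 = 12:34 AM on Aug 28 in Isla Perdida.

12:34 AM on Aug 28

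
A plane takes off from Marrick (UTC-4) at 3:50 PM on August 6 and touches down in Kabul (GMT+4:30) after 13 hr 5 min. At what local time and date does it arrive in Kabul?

1:25 PM on Aug 7

Convert departure to UTC: 3:50 PM + 4:00 = 7:50 PM UTC on Aug 6.
Add 13 hours and 5 minutes travel time → 8:55 AM UTC (Aug 7).
Kabul is UTC+4:30, so local arrival = 8:55 AM + 4:30 = 1:25 PM on Aug 7.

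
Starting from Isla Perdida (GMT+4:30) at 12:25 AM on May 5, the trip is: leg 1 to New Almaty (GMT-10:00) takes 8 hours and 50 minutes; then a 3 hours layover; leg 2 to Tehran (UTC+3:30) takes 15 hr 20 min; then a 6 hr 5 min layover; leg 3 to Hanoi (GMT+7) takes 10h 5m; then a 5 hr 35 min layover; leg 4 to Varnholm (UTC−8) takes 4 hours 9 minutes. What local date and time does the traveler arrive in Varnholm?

Convert departure to UTC: 12:25 AM − 4:30 = 7:55 PM UTC on May 4.
Add 8 hours and 50 minutes leg 1 → 4:45 AM UTC (May 5).
Add 3 hours layover in New Almaty → 7:45 AM UTC.
Add 15 hours and 20 minutes leg 2 → 11:05 PM UTC.
Add 6 hours 5 minutes layover in Tehran → 5:10 AM UTC (May 6).
Add 10 hours and 5 minutes leg 3 → 3:15 PM UTC.
Add 5 hours and 35 minutes layover in Hanoi → 8:50 PM UTC.
Add 4 hours and 9 minutes leg 4 → 12:59 AM UTC (May 7).
Varnholm is UTC−8:00, so local arrival = 12:59 AM − 8:00 = 4:59 PM on May 6.

4:59 PM on May 6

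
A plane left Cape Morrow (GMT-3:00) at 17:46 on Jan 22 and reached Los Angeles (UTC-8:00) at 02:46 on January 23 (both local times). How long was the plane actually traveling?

Departure in UTC: 17:46 + 3:00 = 20:46 on Jan 22.
Arrival in UTC: 02:46 + 8:00 = 10:46 on Jan 23.
Elapsed = 10:46 − 20:46 (+1 day) = 14 hours.

14 hours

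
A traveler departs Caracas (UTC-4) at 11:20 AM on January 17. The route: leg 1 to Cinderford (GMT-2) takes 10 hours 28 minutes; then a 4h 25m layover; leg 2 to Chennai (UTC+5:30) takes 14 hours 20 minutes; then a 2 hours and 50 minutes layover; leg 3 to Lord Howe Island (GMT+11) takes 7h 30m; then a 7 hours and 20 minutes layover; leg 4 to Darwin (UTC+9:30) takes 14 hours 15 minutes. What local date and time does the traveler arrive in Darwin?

Convert departure to UTC: 11:20 AM + 4:00 = 3:20 PM UTC on Jan 17.
Add 10 hours 28 minutes leg 1 → 1:48 AM UTC (Jan 18).
Add 4 hours 25 minutes layover in Cinderford → 6:13 AM UTC.
Add 14 hours and 20 minutes leg 2 → 8:33 PM UTC.
Add 2 hours and 50 minutes layover in Chennai → 11:23 PM UTC.
Add 7 hours and 30 minutes leg 3 → 6:53 AM UTC (Jan 19).
Add 7 hours and 20 minutes layover in Lord Howe Island → 2:13 PM UTC.
Add 14 hours 15 minutes leg 4 → 4:28 AM UTC (Jan 20).
Darwin is UTC+9:30, so local arrival = 4:28 AM + 9:30 = 1:58 PM on Jan 20.

1:58 PM on January 20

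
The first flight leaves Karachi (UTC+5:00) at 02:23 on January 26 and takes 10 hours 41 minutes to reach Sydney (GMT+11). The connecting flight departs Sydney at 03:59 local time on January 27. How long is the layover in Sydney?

8 hours 55 minutes

Convert departure to UTC: 02:23 − 5:00 = 21:23 UTC on Jan 25.
Add 10 hours 41 minutes flight time → 08:04 UTC (Jan 26).
Sydney is UTC+11:00, so local arrival = 08:04 + 11:00 = 19:04 on Jan 26.
Layover = 03:59 − 19:04 (+1 day) = 8 hours 55 minutes.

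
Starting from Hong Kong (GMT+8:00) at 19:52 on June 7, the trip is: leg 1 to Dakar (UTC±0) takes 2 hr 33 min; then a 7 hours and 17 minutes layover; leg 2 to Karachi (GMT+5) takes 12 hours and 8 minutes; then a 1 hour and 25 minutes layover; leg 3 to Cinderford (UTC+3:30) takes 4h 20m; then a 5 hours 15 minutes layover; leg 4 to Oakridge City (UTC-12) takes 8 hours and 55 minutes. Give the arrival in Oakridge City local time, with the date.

17:45 on June 8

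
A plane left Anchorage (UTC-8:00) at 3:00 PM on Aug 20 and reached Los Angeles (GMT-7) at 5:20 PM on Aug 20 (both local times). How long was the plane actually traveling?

1 hour 20 minutes

Los Angeles is 1:00 ahead of Anchorage.
Clock-face elapsed time (ignoring zones) is 2 hours 20 minutes.
Actual elapsed = 2 hours 20 minutes − 1:00 = 1 hour 20 minutes.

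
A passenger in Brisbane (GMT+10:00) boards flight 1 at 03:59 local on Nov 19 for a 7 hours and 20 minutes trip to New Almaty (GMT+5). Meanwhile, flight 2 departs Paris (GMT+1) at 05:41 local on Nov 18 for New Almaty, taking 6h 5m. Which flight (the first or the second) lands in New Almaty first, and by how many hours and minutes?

the second, by 14 hours 33 minutes

Flight 1 in UTC: 03:59 − 10:00 = 17:59 on Nov 18.
+7 hours 20 minutes → arrive 01:19 UTC on Nov 19.
Flight 2 in UTC: 05:41 − 1:00 = 04:41 on Nov 18.
+6 hours and 5 minutes → arrive 10:46 UTC on Nov 18.
Flight 2 lands earlier by 14 hours 33 minutes.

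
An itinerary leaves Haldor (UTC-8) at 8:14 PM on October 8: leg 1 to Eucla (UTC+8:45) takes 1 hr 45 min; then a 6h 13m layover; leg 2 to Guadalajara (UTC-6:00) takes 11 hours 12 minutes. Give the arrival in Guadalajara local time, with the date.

Convert departure to UTC: 8:14 PM + 8:00 = 4:14 AM UTC on Oct 9.
Add 1 hour 45 minutes leg 1 → 5:59 AM UTC.
Add 6 hours and 13 minutes layover in Eucla → 12:12 PM UTC.
Add 11 hours 12 minutes leg 2 → 11:24 PM UTC.
Guadalajara is UTC−6:00, so local arrival = 11:24 PM − 6:00 = 5:24 PM on Oct 9.

5:24 PM on Oct 9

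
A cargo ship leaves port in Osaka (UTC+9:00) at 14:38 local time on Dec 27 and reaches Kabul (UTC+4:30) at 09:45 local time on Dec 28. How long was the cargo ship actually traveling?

23 hours 37 minutes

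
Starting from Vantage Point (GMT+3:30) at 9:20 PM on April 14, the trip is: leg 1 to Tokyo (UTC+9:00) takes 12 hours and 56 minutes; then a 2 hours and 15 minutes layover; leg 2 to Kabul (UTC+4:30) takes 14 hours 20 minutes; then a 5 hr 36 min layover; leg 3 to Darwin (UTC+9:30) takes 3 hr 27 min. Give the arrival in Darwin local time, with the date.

5:54 PM on April 16

Convert departure to UTC: 9:20 PM − 3:30 = 5:50 PM UTC on Apr 14.
Add 12 hours and 56 minutes leg 1 → 6:46 AM UTC (Apr 15).
Add 2 hours 15 minutes layover in Tokyo → 9:01 AM UTC.
Add 14 hours and 20 minutes leg 2 → 11:21 PM UTC.
Add 5 hours 36 minutes layover in Kabul → 4:57 AM UTC (Apr 16).
Add 3 hours 27 minutes leg 3 → 8:24 AM UTC.
Darwin is UTC+9:30, so local arrival = 8:24 AM + 9:30 = 5:54 PM on Apr 16.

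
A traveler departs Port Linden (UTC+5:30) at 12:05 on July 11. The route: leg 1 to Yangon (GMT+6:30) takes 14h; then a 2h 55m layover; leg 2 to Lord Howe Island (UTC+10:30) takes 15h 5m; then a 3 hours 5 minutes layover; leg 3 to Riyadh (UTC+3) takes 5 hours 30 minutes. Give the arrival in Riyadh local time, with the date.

02:10 on July 13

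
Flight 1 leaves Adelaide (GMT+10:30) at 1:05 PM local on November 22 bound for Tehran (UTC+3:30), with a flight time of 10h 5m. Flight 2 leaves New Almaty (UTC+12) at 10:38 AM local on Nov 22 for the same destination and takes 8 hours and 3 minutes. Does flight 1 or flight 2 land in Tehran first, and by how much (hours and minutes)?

Flight 1 in UTC: 1:05 PM − 10:30 = 2:35 AM on Nov 22.
+10 hours and 5 minutes → arrive 12:40 PM UTC on Nov 22.
Flight 2 in UTC: 10:38 AM − 12:00 = 10:38 PM on Nov 21.
+8 hours 3 minutes → arrive 6:41 AM UTC on Nov 22.
Flight 2 lands earlier by 5 hours 59 minutes.

the second, by 5 hours 59 minutes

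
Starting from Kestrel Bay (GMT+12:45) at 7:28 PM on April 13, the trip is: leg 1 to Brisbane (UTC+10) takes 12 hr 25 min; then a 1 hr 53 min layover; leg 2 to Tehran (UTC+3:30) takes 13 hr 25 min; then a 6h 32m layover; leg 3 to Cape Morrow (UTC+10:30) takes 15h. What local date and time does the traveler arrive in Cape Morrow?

Convert departure to UTC: 7:28 PM − 12:45 = 6:43 AM UTC on Apr 13.
Add 12 hours 25 minutes leg 1 → 7:08 PM UTC.
Add 1 hour 53 minutes layover in Brisbane → 9:01 PM UTC.
Add 13 hours 25 minutes leg 2 → 10:26 AM UTC (Apr 14).
Add 6 hours and 32 minutes layover in Tehran → 4:58 PM UTC.
Add 15 hours leg 3 → 7:58 AM UTC (Apr 15).
Cape Morrow is UTC+10:30, so local arrival = 7:58 AM + 10:30 = 6:28 PM on Apr 15.

6:28 PM on April 15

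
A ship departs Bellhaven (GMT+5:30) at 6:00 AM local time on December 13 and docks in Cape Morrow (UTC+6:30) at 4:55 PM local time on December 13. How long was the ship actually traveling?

9 hours 55 minutes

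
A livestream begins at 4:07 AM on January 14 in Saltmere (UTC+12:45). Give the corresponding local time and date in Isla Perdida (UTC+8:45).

12:07 AM on January 14

Isla Perdida is 4:00 behind Saltmere.
Shift by the zone difference: 4:07 AM − 4:00 = 12:07 AM on Jan 14 in Isla Perdida.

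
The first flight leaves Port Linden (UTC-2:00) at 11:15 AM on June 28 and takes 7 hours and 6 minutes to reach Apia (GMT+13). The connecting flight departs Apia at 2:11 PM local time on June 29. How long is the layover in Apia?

Convert departure to UTC: 11:15 AM + 2:00 = 1:15 PM UTC on Jun 28.
Add 7 hours 6 minutes flight time → 8:21 PM UTC.
Apia is UTC+13:00, so local arrival = 8:21 PM + 13:00 = 9:21 AM on Jun 29.
Layover = 2:11 PM − 9:21 AM = 4 hours 50 minutes.

4 hours 50 minutes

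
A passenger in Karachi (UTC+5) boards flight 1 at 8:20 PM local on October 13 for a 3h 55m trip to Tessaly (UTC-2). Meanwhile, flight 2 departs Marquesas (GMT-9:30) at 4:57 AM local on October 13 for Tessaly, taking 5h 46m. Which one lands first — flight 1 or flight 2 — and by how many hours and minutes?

the first, by 58 minutes

Flight 1 in UTC: 8:20 PM − 5:00 = 3:20 PM on Oct 13.
+3 hours and 55 minutes → arrive 7:15 PM UTC on Oct 13.
Flight 2 in UTC: 4:57 AM + 9:30 = 2:27 PM on Oct 13.
+5 hours and 46 minutes → arrive 8:13 PM UTC on Oct 13.
Flight 1 lands earlier by 58 minutes.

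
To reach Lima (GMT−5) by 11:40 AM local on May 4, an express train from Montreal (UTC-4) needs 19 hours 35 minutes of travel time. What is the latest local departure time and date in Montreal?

5:05 PM on May 3

Target arrival in UTC: 11:40 AM + 5:00 = 4:40 PM on May 4.
Subtract 19 hours and 35 minutes → departure 9:05 PM UTC on May 3.
Montreal is UTC−4:00: 9:05 PM − 4:00 = 5:05 PM on May 3.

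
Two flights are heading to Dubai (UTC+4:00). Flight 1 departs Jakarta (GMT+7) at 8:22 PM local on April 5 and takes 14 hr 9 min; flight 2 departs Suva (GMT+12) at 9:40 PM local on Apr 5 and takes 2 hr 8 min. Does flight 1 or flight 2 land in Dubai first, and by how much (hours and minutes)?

Flight 1 in UTC: 8:22 PM − 7:00 = 1:22 PM on Apr 5.
+14 hours and 9 minutes → arrive 3:31 AM UTC on Apr 6.
Flight 2 in UTC: 9:40 PM − 12:00 = 9:40 AM on Apr 5.
+2 hours 8 minutes → arrive 11:48 AM UTC on Apr 5.
Flight 2 lands earlier by 15 hours 43 minutes.

the second, by 15 hours 43 minutes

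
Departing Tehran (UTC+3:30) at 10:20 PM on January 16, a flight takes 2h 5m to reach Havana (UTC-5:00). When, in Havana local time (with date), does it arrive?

Havana is 8:30 behind Tehran.
After 2 hours and 5 minutes it is 12:25 AM (Jan 17) in Tehran.
Shift by the zone difference: 12:25 AM − 8:30 = 3:55 PM on Jan 16 in Havana.

3:55 PM on Jan 16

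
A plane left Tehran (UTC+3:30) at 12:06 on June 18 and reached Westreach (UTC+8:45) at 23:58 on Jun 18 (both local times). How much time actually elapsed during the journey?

6 hours 37 minutes

Departure in UTC: 12:06 − 3:30 = 08:36 on Jun 18.
Arrival in UTC: 23:58 − 8:45 = 15:13 on Jun 18.
Elapsed = 15:13 − 08:36 = 6 hours 37 minutes.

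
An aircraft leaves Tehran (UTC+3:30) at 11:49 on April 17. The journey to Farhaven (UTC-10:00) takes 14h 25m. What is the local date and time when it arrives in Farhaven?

Convert departure to UTC: 11:49 − 3:30 = 08:19 UTC on Apr 17.
Add 14 hours 25 minutes travel time → 22:44 UTC.
Farhaven is UTC−10:00, so local arrival = 22:44 − 10:00 = 12:44 on Apr 17.

12:44 on Apr 17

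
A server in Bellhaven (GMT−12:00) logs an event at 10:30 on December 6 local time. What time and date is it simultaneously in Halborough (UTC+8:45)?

07:15 on Dec 7

In UTC: 10:30 + 12:00 = 22:30 on Dec 6.
Halborough is UTC+8:45: 22:30 + 8:45 = 07:15 on Dec 7.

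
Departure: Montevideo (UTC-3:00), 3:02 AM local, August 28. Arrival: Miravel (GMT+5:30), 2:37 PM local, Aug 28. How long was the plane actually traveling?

3 hours 5 minutes

Departure in UTC: 3:02 AM + 3:00 = 6:02 AM on Aug 28.
Arrival in UTC: 2:37 PM − 5:30 = 9:07 AM on Aug 28.
Elapsed = 9:07 AM − 6:02 AM = 3 hours 5 minutes.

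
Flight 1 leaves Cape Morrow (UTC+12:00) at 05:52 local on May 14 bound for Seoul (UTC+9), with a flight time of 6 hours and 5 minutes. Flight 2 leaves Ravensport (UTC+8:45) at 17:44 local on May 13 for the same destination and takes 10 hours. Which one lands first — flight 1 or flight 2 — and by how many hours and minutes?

Flight 1 in UTC: 05:52 − 12:00 = 17:52 on May 13.
+6 hours 5 minutes → arrive 23:57 UTC on May 13.
Flight 2 in UTC: 17:44 − 8:45 = 08:59 on May 13.
+10 hours → arrive 18:59 UTC on May 13.
Flight 2 lands earlier by 4 hours 58 minutes.

the second, by 4 hours 58 minutes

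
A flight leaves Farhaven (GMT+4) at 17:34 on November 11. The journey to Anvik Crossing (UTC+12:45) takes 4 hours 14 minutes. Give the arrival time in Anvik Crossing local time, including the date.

Convert departure to UTC: 17:34 − 4:00 = 13:34 UTC on Nov 11.
Add 4 hours 14 minutes travel time → 17:48 UTC.
Anvik Crossing is UTC+12:45, so local arrival = 17:48 + 12:45 = 06:33 on Nov 12.

06:33 on November 12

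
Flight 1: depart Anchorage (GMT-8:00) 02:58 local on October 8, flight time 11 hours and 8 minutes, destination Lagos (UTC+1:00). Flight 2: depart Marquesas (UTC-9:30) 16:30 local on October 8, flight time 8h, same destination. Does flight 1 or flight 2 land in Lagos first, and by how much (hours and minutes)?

the first, by 11 hours 54 minutes

Flight 1 in UTC: 02:58 + 8:00 = 10:58 on Oct 8.
+11 hours and 8 minutes → arrive 22:06 UTC on Oct 8.
Flight 2 in UTC: 16:30 + 9:30 = 02:00 on Oct 9.
+8 hours → arrive 10:00 UTC on Oct 9.
Flight 1 lands earlier by 11 hours 54 minutes.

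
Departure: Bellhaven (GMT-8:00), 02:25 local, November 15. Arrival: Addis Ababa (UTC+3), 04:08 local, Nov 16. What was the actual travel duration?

14 hours 43 minutes

Departure in UTC: 02:25 + 8:00 = 10:25 on Nov 15.
Arrival in UTC: 04:08 − 3:00 = 01:08 on Nov 16.
Elapsed = 01:08 − 10:25 (+1 day) = 14 hours 43 minutes.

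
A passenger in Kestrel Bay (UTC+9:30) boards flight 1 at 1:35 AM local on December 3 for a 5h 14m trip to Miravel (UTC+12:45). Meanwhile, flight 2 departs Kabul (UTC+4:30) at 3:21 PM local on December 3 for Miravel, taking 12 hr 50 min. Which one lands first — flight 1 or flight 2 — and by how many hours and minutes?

the first, by 26 hours 22 minutes

Flight 1 in UTC: 1:35 AM − 9:30 = 4:05 PM on Dec 2.
+5 hours and 14 minutes → arrive 9:19 PM UTC on Dec 2.
Flight 2 in UTC: 3:21 PM − 4:30 = 10:51 AM on Dec 3.
+12 hours and 50 minutes → arrive 11:41 PM UTC on Dec 3.
Flight 1 lands earlier by 26 hours 22 minutes.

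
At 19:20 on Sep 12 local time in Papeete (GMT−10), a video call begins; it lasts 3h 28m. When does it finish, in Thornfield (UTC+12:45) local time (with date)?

Convert start to UTC: 19:20 + 10:00 = 05:20 UTC on Sep 13.
Add 3 hours 28 minutes duration → 08:48 UTC.
Thornfield is UTC+12:45, so local end time = 08:48 + 12:45 = 21:33 on Sep 13.

21:33 on September 13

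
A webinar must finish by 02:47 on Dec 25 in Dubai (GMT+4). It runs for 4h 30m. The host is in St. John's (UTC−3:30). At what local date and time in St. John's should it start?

14:47 on December 24

Target end time in UTC: 02:47 − 4:00 = 22:47 on Dec 24.
Subtract 4 hours 30 minutes → start 18:17 UTC on Dec 24.
St. John's is UTC−3:30: 18:17 − 3:30 = 14:47 on Dec 24.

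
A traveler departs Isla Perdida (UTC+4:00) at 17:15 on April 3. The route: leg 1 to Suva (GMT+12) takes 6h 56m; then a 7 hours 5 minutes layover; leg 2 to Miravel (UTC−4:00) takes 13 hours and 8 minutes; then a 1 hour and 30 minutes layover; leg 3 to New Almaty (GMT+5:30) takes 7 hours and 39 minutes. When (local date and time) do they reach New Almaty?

07:03 on Apr 5

Convert departure to UTC: 17:15 − 4:00 = 13:15 UTC on Apr 3.
Add 6 hours 56 minutes leg 1 → 20:11 UTC.
Add 7 hours and 5 minutes layover in Suva → 03:16 UTC (Apr 4).
Add 13 hours 8 minutes leg 2 → 16:24 UTC.
Add 1 hour 30 minutes layover in Miravel → 17:54 UTC.
Add 7 hours and 39 minutes leg 3 → 01:33 UTC (Apr 5).
New Almaty is UTC+5:30, so local arrival = 01:33 + 5:30 = 07:03 on Apr 5.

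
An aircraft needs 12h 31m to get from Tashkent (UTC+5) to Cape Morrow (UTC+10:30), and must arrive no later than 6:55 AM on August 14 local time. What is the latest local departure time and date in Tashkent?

12:54 PM on Aug 13

Target arrival in UTC: 6:55 AM − 10:30 = 8:25 PM on Aug 13.
Subtract 12 hours 31 minutes → departure 7:54 AM UTC on Aug 13.
Tashkent is UTC+5:00: 7:54 AM + 5:00 = 12:54 PM on Aug 13.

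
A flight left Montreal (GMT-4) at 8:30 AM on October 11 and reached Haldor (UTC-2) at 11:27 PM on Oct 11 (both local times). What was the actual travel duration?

12 hours 57 minutes

Departure in UTC: 8:30 AM + 4:00 = 12:30 PM on Oct 11.
Arrival in UTC: 11:27 PM + 2:00 = 1:27 AM on Oct 12.
Elapsed = 1:27 AM − 12:30 PM (+1 day) = 12 hours 57 minutes.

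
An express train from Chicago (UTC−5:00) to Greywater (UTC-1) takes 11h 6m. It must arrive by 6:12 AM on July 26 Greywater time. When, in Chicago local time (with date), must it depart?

3:06 PM on July 25

Target arrival in UTC: 6:12 AM + 1:00 = 7:12 AM on Jul 26.
Subtract 11 hours 6 minutes → departure 8:06 PM UTC on Jul 25.
Chicago is UTC−5:00: 8:06 PM − 5:00 = 3:06 PM on Jul 25.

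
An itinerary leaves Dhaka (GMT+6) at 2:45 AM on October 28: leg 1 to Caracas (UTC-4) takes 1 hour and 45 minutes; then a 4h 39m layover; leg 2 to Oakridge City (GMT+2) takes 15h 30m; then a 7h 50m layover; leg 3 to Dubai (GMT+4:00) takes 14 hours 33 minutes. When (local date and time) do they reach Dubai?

Convert departure to UTC: 2:45 AM − 6:00 = 8:45 PM UTC on Oct 27.
Add 1 hour 45 minutes leg 1 → 10:30 PM UTC.
Add 4 hours 39 minutes layover in Caracas → 3:09 AM UTC (Oct 28).
Add 15 hours 30 minutes leg 2 → 6:39 PM UTC.
Add 7 hours 50 minutes layover in Oakridge City → 2:29 AM UTC (Oct 29).
Add 14 hours and 33 minutes leg 3 → 5:02 PM UTC.
Dubai is UTC+4:00, so local arrival = 5:02 PM + 4:00 = 9:02 PM on Oct 29.

9:02 PM on October 29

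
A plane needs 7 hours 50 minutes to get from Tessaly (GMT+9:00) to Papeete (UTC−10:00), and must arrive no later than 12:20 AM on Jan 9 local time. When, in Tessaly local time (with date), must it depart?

11:30 AM on Jan 9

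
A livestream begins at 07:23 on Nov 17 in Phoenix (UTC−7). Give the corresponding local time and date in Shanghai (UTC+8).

22:23 on November 17

Shanghai is 15:00 ahead of Phoenix.
Shift by the zone difference: 07:23 + 15:00 = 22:23 on Nov 17 in Shanghai.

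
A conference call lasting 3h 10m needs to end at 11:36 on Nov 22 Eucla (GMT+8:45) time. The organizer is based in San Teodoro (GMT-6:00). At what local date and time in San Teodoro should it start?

17:41 on November 21

Target end time in UTC: 11:36 − 8:45 = 02:51 on Nov 22.
Subtract 3 hours 10 minutes → start 23:41 UTC on Nov 21.
San Teodoro is UTC−6:00: 23:41 − 6:00 = 17:41 on Nov 21.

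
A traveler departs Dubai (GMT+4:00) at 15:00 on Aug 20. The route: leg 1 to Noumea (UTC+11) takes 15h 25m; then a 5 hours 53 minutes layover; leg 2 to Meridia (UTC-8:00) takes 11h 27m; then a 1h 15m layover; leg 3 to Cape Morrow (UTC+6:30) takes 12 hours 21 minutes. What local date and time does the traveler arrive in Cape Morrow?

Convert departure to UTC: 15:00 − 4:00 = 11:00 UTC on Aug 20.
Add 15 hours 25 minutes leg 1 → 02:25 UTC (Aug 21).
Add 5 hours and 53 minutes layover in Noumea → 08:18 UTC.
Add 11 hours and 27 minutes leg 2 → 19:45 UTC.
Add 1 hour 15 minutes layover in Meridia → 21:00 UTC.
Add 12 hours and 21 minutes leg 3 → 09:21 UTC (Aug 22).
Cape Morrow is UTC+6:30, so local arrival = 09:21 + 6:30 = 15:51 on Aug 22.

15:51 on August 22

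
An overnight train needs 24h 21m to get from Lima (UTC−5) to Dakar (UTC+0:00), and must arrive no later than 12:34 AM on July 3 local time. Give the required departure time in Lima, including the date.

7:13 PM on July 1

Target arrival is already UTC: 12:34 AM on Jul 3.
Subtract 24 hours 21 minutes → departure 12:13 AM UTC on Jul 2.
Lima is UTC−5:00: 12:13 AM − 5:00 = 7:13 PM on Jul 1.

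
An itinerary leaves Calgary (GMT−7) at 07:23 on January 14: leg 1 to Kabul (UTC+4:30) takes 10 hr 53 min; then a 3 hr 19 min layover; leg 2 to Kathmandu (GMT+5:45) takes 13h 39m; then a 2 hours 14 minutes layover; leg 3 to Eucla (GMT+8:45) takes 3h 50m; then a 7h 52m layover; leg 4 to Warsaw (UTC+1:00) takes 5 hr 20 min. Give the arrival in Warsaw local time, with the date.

14:30 on Jan 16

Convert departure to UTC: 07:23 + 7:00 = 14:23 UTC on Jan 14.
Add 10 hours 53 minutes leg 1 → 01:16 UTC (Jan 15).
Add 3 hours and 19 minutes layover in Kabul → 04:35 UTC.
Add 13 hours 39 minutes leg 2 → 18:14 UTC.
Add 2 hours 14 minutes layover in Kathmandu → 20:28 UTC.
Add 3 hours and 50 minutes leg 3 → 00:18 UTC (Jan 16).
Add 7 hours 52 minutes layover in Eucla → 08:10 UTC.
Add 5 hours and 20 minutes leg 4 → 13:30 UTC.
Warsaw is UTC+1:00, so local arrival = 13:30 + 1:00 = 14:30 on Jan 16.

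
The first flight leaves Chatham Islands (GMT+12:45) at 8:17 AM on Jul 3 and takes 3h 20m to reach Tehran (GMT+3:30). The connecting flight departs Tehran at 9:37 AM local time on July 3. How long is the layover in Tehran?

7 hours 15 minutes

Convert departure to UTC: 8:17 AM − 12:45 = 7:32 PM UTC on Jul 2.
Add 3 hours and 20 minutes flight time → 10:52 PM UTC.
Tehran is UTC+3:30, so local arrival = 10:52 PM + 3:30 = 2:22 AM on Jul 3.
Layover = 9:37 AM − 2:22 AM = 7 hours 15 minutes.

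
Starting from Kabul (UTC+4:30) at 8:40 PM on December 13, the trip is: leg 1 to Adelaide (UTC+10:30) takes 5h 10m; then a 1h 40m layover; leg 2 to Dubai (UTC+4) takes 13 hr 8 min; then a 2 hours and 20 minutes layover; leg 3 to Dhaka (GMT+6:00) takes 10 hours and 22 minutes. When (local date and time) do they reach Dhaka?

6:50 AM on December 15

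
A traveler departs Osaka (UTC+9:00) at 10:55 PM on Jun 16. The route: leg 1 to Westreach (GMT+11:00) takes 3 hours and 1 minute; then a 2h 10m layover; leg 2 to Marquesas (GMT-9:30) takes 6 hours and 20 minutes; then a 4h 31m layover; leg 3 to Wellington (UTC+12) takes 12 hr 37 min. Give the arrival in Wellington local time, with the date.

Convert departure to UTC: 10:55 PM − 9:00 = 1:55 PM UTC on Jun 16.
Add 3 hours and 1 minute leg 1 → 4:56 PM UTC.
Add 2 hours and 10 minutes layover in Westreach → 7:06 PM UTC.
Add 6 hours 20 minutes leg 2 → 1:26 AM UTC (Jun 17).
Add 4 hours and 31 minutes layover in Marquesas → 5:57 AM UTC.
Add 12 hours 37 minutes leg 3 → 6:34 PM UTC.
Wellington is UTC+12:00, so local arrival = 6:34 PM + 12:00 = 6:34 AM on Jun 18.

6:34 AM on Jun 18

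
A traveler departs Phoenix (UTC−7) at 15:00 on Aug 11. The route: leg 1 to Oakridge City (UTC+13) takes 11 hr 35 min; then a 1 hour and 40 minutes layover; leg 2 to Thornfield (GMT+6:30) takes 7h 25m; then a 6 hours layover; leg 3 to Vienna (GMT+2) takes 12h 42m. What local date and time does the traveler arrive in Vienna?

Convert departure to UTC: 15:00 + 7:00 = 22:00 UTC on Aug 11.
Add 11 hours 35 minutes leg 1 → 09:35 UTC (Aug 12).
Add 1 hour 40 minutes layover in Oakridge City → 11:15 UTC.
Add 7 hours and 25 minutes leg 2 → 18:40 UTC.
Add 6 hours layover in Thornfield → 00:40 UTC (Aug 13).
Add 12 hours 42 minutes leg 3 → 13:22 UTC.
Vienna is UTC+2:00, so local arrival = 13:22 + 2:00 = 15:22 on Aug 13.

15:22 on August 13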